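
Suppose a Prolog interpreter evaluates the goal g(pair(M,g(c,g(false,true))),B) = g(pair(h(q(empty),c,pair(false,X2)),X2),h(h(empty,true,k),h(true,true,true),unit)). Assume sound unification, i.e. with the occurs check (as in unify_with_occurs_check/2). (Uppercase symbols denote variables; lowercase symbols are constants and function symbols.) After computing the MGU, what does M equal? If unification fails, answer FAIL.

h(q(empty),c,pair(false,g(c,g(false,true))))

Decompose g/2: pair(M,g(c,g(false,true))) = pair(h(q(empty),c,pair(false,X2)),X2),  B = h(h(empty,true,k),h(true,true,true),unit).
Decompose pair/2: M = h(q(empty),c,pair(false,X2)),  g(c,g(false,true)) = X2.
Bind M := h(q(empty),c,pair(false,X2)); no other remaining equation mentions M.
Bind X2 := g(c,g(false,true)); no other remaining equation mentions X2. Substituting into the earlier binding gives M := h(q(empty),c,pair(false,g(c,g(false,true)))).
Bind B := h(h(empty,true,k),h(true,true,true),unit).
MGU = { M = h(q(empty),c,pair(false,g(c,g(false,true)))), X2 = g(c,g(false,true)), B = h(h(empty,true,k),h(true,true,true),unit) }, so M = h(q(empty),c,pair(false,g(c,g(false,true)))).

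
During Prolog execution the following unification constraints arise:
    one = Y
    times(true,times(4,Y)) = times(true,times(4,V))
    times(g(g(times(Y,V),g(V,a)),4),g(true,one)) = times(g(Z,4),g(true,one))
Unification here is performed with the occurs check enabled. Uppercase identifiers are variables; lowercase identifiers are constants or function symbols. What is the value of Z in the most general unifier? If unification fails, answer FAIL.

g(times(one,one),g(one,a))

Bind Y := one; substituting into the remaining equations gives: times(true,times(4,one)) = times(true,times(4,V)),  times(g(g(times(one,V),g(V,a)),4),g(true,one)) = times(g(Z,4),g(true,one)).
Decompose times/2: true = true,  times(4,one) = times(4,V).
Delete trivial equation true = true.
Decompose times/2: 4 = 4,  one = V.
Delete trivial equation 4 = 4.
Bind V := one; substituting into the remaining equation gives: times(g(g(times(one,one),g(one,a)),4),g(true,one)) = times(g(Z,4),g(true,one)).
Decompose times/2: g(g(times(one,one),g(one,a)),4) = g(Z,4),  g(true,one) = g(true,one).
Decompose g/2: g(times(one,one),g(one,a)) = Z,  4 = 4.
Bind Z := g(times(one,one),g(one,a)); no other remaining equation mentions Z.
Delete trivial equation 4 = 4.
Delete trivial equation g(true,one) = g(true,one).
MGU = { Y -> one, V -> one, Z -> g(times(one,one),g(one,a)) }, so Z -> g(times(one,one),g(one,a)).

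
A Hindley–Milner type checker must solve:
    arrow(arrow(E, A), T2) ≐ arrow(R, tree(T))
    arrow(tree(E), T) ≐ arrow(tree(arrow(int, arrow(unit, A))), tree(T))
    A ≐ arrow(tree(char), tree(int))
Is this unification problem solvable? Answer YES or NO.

Decompose arrow/2: arrow(E, A) ≐ R,  T2 ≐ tree(T).
Bind R := arrow(E, A); no other remaining equation mentions R.
Bind T2 := tree(T); no other remaining equation mentions T2.
Decompose arrow/2: tree(E) ≐ tree(arrow(int, arrow(unit, A))),  T ≐ tree(T).
Decompose tree/1: E ≐ arrow(int, arrow(unit, A)).
Bind E := arrow(int, arrow(unit, A)); no other remaining equation mentions E. Substituting into the earlier binding gives R := arrow(arrow(int, arrow(unit, A)), A).
Occurs check fails: T occurs in tree(T); the equation T ≐ tree(T) has no finite solution.

NO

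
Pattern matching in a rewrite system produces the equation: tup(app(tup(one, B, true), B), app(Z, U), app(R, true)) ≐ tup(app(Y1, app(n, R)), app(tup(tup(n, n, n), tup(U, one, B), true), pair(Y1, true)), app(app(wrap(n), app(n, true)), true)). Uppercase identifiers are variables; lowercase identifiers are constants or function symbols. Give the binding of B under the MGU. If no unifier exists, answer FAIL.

Decompose tup/3: app(tup(one, B, true), B) ≐ app(Y1, app(n, R)),  app(Z, U) ≐ app(tup(tup(n, n, n), tup(U, one, B), true), pair(Y1, true)),  app(R, true) ≐ app(app(wrap(n), app(n, true)), true).
Decompose app/2: tup(one, B, true) ≐ Y1,  B ≐ app(n, R).
Bind Y1 := tup(one, B, true); substituting into the one remaining equation that mentions Y1 gives: app(Z, U) ≐ app(tup(tup(n, n, n), tup(U, one, B), true), pair(tup(one, B, true), true)).
Bind B := app(n, R); substituting into the one remaining equation that mentions B gives: app(Z, U) ≐ app(tup(tup(n, n, n), tup(U, one, app(n, R)), true), pair(tup(one, app(n, R), true), true)). Substituting into the earlier binding gives Y1 := tup(one, app(n, R), true).
Decompose app/2: Z ≐ tup(tup(n, n, n), tup(U, one, app(n, R)), true),  U ≐ pair(tup(one, app(n, R), true), true).
Bind Z := tup(tup(n, n, n), tup(U, one, app(n, R)), true); no other remaining equation mentions Z.
Bind U := pair(tup(one, app(n, R), true), true); no other remaining equation mentions U. Substituting into the earlier binding gives Z := tup(tup(n, n, n), tup(pair(tup(one, app(n, R), true), true), one, app(n, R)), true).
Decompose app/2: R ≐ app(wrap(n), app(n, true)),  true ≐ true.
Bind R := app(wrap(n), app(n, true)); no other remaining equation mentions R. Substituting into the earlier bindings gives Y1 := tup(one, app(n, app(wrap(n), app(n, true))), true), B := app(n, app(wrap(n), app(n, true))), Z := tup(tup(n, n, n), tup(pair(tup(one, app(n, app(wrap(n), app(n, true))), true), true), one, app(n, app(wrap(n), app(n, true)))), true), U := pair(tup(one, app(n, app(wrap(n), app(n, true))), true), true).
Delete trivial equation true ≐ true.
MGU = { Y1 := tup(one, app(n, app(wrap(n), app(n, true))), true), B := app(n, app(wrap(n), app(n, true))), Z := tup(tup(n, n, n), tup(pair(tup(one, app(n, app(wrap(n), app(n, true))), true), true), one, app(n, app(wrap(n), app(n, true)))), true), U := pair(tup(one, app(n, app(wrap(n), app(n, true))), true), true), R := app(wrap(n), app(n, true)) }, so B := app(n, app(wrap(n), app(n, true))).

app(n, app(wrap(n), app(n, true)))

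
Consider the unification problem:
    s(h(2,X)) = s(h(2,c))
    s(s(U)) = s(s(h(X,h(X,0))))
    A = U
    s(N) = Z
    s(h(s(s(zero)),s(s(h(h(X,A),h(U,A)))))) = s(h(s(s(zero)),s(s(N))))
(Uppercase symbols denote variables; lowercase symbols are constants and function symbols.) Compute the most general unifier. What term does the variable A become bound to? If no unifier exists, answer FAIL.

h(c,h(c,0))

Decompose s/1: h(2,X) = h(2,c).
Decompose h/2: 2 = 2,  X = c.
Delete trivial equation 2 = 2.
Bind X := c; substituting into the 2 remaining equations that mention X gives: s(s(U)) = s(s(h(c,h(c,0)))),  s(h(s(s(zero)),s(s(h(h(c,A),h(U,A)))))) = s(h(s(s(zero)),s(s(N)))).
Decompose s/1: s(U) = s(h(c,h(c,0))).
Decompose s/1: U = h(c,h(c,0)).
Bind U := h(c,h(c,0)); substituting into the 2 remaining equations that mention U gives: A = h(c,h(c,0)),  s(h(s(s(zero)),s(s(h(h(c,A),h(h(c,h(c,0)),A)))))) = s(h(s(s(zero)),s(s(N)))).
Bind A := h(c,h(c,0)); substituting into the one remaining equation that mentions A gives: s(h(s(s(zero)),s(s(h(h(c,h(c,h(c,0))),h(h(c,h(c,0)),h(c,h(c,0)))))))) = s(h(s(s(zero)),s(s(N)))).
Bind Z := s(N); no other remaining equation mentions Z.
Decompose s/1: h(s(s(zero)),s(s(h(h(c,h(c,h(c,0))),h(h(c,h(c,0)),h(c,h(c,0))))))) = h(s(s(zero)),s(s(N))).
Decompose h/2: s(s(zero)) = s(s(zero)),  s(s(h(h(c,h(c,h(c,0))),h(h(c,h(c,0)),h(c,h(c,0)))))) = s(s(N)).
Delete trivial equation s(s(zero)) = s(s(zero)).
Decompose s/1: s(h(h(c,h(c,h(c,0))),h(h(c,h(c,0)),h(c,h(c,0))))) = s(N).
Decompose s/1: h(h(c,h(c,h(c,0))),h(h(c,h(c,0)),h(c,h(c,0)))) = N.
Bind N := h(h(c,h(c,h(c,0))),h(h(c,h(c,0)),h(c,h(c,0)))). Substituting into the earlier binding gives Z := s(h(h(c,h(c,h(c,0))),h(h(c,h(c,0)),h(c,h(c,0))))).
MGU = { X ↦ c, U ↦ h(c,h(c,0)), A ↦ h(c,h(c,0)), Z ↦ s(h(h(c,h(c,h(c,0))),h(h(c,h(c,0)),h(c,h(c,0))))), N ↦ h(h(c,h(c,h(c,0))),h(h(c,h(c,0)),h(c,h(c,0)))) }, so A ↦ h(c,h(c,0)).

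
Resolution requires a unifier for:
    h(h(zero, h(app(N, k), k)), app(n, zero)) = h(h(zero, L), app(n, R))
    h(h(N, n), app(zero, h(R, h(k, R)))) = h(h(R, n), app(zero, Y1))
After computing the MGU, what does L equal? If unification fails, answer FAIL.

h(app(zero, k), k)

Decompose h/2: h(zero, h(app(N, k), k)) = h(zero, L),  app(n, zero) = app(n, R).
Decompose h/2: zero = zero,  h(app(N, k), k) = L.
Delete trivial equation zero = zero.
Bind L := h(app(N, k), k); no other remaining equation mentions L.
Decompose app/2: n = n,  zero = R.
Delete trivial equation n = n.
Bind R := zero; substituting into the remaining equation gives: h(h(N, n), app(zero, h(zero, h(k, zero)))) = h(h(zero, n), app(zero, Y1)).
Decompose h/2: h(N, n) = h(zero, n),  app(zero, h(zero, h(k, zero))) = app(zero, Y1).
Decompose h/2: N = zero,  n = n.
Bind N := zero; no other remaining equation mentions N. Substituting into the earlier binding gives L := h(app(zero, k), k).
Delete trivial equation n = n.
Decompose app/2: zero = zero,  h(zero, h(k, zero)) = Y1.
Delete trivial equation zero = zero.
Bind Y1 := h(zero, h(k, zero)).
MGU = { L -> h(app(zero, k), k), R -> zero, N -> zero, Y1 -> h(zero, h(k, zero)) }, so L -> h(app(zero, k), k).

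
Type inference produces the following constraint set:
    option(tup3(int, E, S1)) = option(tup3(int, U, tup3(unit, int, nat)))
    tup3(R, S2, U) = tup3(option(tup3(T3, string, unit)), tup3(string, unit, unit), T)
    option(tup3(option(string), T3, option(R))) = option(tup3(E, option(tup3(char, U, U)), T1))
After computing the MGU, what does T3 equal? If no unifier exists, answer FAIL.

Decompose option/1: tup3(int, E, S1) = tup3(int, U, tup3(unit, int, nat)).
Decompose tup3/3: int = int,  E = U,  S1 = tup3(unit, int, nat).
Delete trivial equation int = int.
Bind E := U; substituting into the one remaining equation that mentions E gives: option(tup3(option(string), T3, option(R))) = option(tup3(U, option(tup3(char, U, U)), T1)).
Bind S1 := tup3(unit, int, nat); no other remaining equation mentions S1.
Decompose tup3/3: R = option(tup3(T3, string, unit)),  S2 = tup3(string, unit, unit),  U = T.
Bind R := option(tup3(T3, string, unit)); substituting into the one remaining equation that mentions R gives: option(tup3(option(string), T3, option(option(tup3(T3, string, unit))))) = option(tup3(U, option(tup3(char, U, U)), T1)).
Bind S2 := tup3(string, unit, unit); no other remaining equation mentions S2.
Bind U := T; substituting into the remaining equation gives: option(tup3(option(string), T3, option(option(tup3(T3, string, unit))))) = option(tup3(T, option(tup3(char, T, T)), T1)). Substituting into the earlier binding gives E := T.
Decompose option/1: tup3(option(string), T3, option(option(tup3(T3, string, unit)))) = tup3(T, option(tup3(char, T, T)), T1).
Decompose tup3/3: option(string) = T,  T3 = option(tup3(char, T, T)),  option(option(tup3(T3, string, unit))) = T1.
Bind T := option(string); substituting into the one remaining equation that mentions T gives: T3 = option(tup3(char, option(string), option(string))). Substituting into the earlier bindings gives E := option(string), U := option(string).
Bind T3 := option(tup3(char, option(string), option(string))); substituting into the remaining equation gives: option(option(tup3(option(tup3(char, option(string), option(string))), string, unit))) = T1. Substituting into the earlier binding gives R := option(tup3(option(tup3(char, option(string), option(string))), string, unit)).
Bind T1 := option(option(tup3(option(tup3(char, option(string), option(string))), string, unit))).
MGU = { E -> option(string), S1 -> tup3(unit, int, nat), R -> option(tup3(option(tup3(char, option(string), option(string))), string, unit)), S2 -> tup3(string, unit, unit), U -> option(string), T -> option(string), T3 -> option(tup3(char, option(string), option(string))), T1 -> option(option(tup3(option(tup3(char, option(string), option(string))), string, unit))) }, so T3 -> option(tup3(char, option(string), option(string))).

option(tup3(char, option(string), option(string)))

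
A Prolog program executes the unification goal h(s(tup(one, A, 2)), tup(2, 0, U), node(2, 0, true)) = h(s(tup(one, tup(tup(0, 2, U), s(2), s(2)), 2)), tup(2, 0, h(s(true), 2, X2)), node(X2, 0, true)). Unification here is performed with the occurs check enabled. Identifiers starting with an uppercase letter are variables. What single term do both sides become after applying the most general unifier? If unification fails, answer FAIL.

Decompose h/3: s(tup(one, A, 2)) = s(tup(one, tup(tup(0, 2, U), s(2), s(2)), 2)),  tup(2, 0, U) = tup(2, 0, h(s(true), 2, X2)),  node(2, 0, true) = node(X2, 0, true).
Decompose s/1: tup(one, A, 2) = tup(one, tup(tup(0, 2, U), s(2), s(2)), 2).
Decompose tup/3: one = one,  A = tup(tup(0, 2, U), s(2), s(2)),  2 = 2.
Delete trivial equation one = one.
Bind A := tup(tup(0, 2, U), s(2), s(2)); no other remaining equation mentions A.
Delete trivial equation 2 = 2.
Decompose tup/3: 2 = 2,  0 = 0,  U = h(s(true), 2, X2).
Delete trivial equation 2 = 2.
Delete trivial equation 0 = 0.
Bind U := h(s(true), 2, X2); no other remaining equation mentions U. Substituting into the earlier binding gives A := tup(tup(0, 2, h(s(true), 2, X2)), s(2), s(2)).
Decompose node/3: 2 = X2,  0 = 0,  true = true.
Bind X2 := 2; no other remaining equation mentions X2. Substituting into the earlier bindings gives A := tup(tup(0, 2, h(s(true), 2, 2)), s(2), s(2)), U := h(s(true), 2, 2).
Delete trivial equation 0 = 0.
Delete trivial equation true = true.
Applying the MGU to either side gives h(s(tup(one, tup(tup(0, 2, h(s(true), 2, 2)), s(2), s(2)), 2)), tup(2, 0, h(s(true), 2, 2)), node(2, 0, true)).

h(s(tup(one, tup(tup(0, 2, h(s(true), 2, 2)), s(2), s(2)), 2)), tup(2, 0, h(s(true), 2, 2)), node(2, 0, true))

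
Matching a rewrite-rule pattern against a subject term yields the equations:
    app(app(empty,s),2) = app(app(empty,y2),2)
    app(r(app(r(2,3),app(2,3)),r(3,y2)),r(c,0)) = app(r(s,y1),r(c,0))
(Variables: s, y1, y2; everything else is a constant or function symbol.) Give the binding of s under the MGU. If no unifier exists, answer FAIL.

Decompose app/2: app(empty,s) = app(empty,y2),  2 = 2.
Decompose app/2: empty = empty,  s = y2.
Delete trivial equation empty = empty.
Bind s := y2; substituting into the one remaining equation that mentions s gives: app(r(app(r(2,3),app(2,3)),r(3,y2)),r(c,0)) = app(r(y2,y1),r(c,0)).
Delete trivial equation 2 = 2.
Decompose app/2: r(app(r(2,3),app(2,3)),r(3,y2)) = r(y2,y1),  r(c,0) = r(c,0).
Decompose r/2: app(r(2,3),app(2,3)) = y2,  r(3,y2) = y1.
Bind y2 := app(r(2,3),app(2,3)); substituting into the one remaining equation that mentions y2 gives: r(3,app(r(2,3),app(2,3))) = y1. Substituting into the earlier binding gives s := app(r(2,3),app(2,3)).
Bind y1 := r(3,app(r(2,3),app(2,3))); no other remaining equation mentions y1.
Delete trivial equation r(c,0) = r(c,0).
MGU = { s := app(r(2,3),app(2,3)), y2 := app(r(2,3),app(2,3)), y1 := r(3,app(r(2,3),app(2,3))) }, so s := app(r(2,3),app(2,3)).

app(r(2,3),app(2,3))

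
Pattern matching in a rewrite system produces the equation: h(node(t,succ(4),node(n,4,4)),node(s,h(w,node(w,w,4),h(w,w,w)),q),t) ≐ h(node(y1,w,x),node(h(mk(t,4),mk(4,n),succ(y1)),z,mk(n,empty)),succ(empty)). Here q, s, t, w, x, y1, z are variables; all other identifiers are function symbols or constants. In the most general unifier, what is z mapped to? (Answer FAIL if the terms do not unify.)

h(succ(4),node(succ(4),succ(4),4),h(succ(4),succ(4),succ(4)))

Decompose h/3: node(t,succ(4),node(n,4,4)) ≐ node(y1,w,x),  node(s,h(w,node(w,w,4),h(w,w,w)),q) ≐ node(h(mk(t,4),mk(4,n),succ(y1)),z,mk(n,empty)),  t ≐ succ(empty).
Decompose node/3: t ≐ y1,  succ(4) ≐ w,  node(n,4,4) ≐ x.
Bind t := y1; substituting into the 2 remaining equations that mention t gives: node(s,h(w,node(w,w,4),h(w,w,w)),q) ≐ node(h(mk(y1,4),mk(4,n),succ(y1)),z,mk(n,empty)),  y1 ≐ succ(empty).
Bind w := succ(4); substituting into the one remaining equation that mentions w gives: node(s,h(succ(4),node(succ(4),succ(4),4),h(succ(4),succ(4),succ(4))),q) ≐ node(h(mk(y1,4),mk(4,n),succ(y1)),z,mk(n,empty)).
Bind x := node(n,4,4); no other remaining equation mentions x.
Decompose node/3: s ≐ h(mk(y1,4),mk(4,n),succ(y1)),  h(succ(4),node(succ(4),succ(4),4),h(succ(4),succ(4),succ(4))) ≐ z,  q ≐ mk(n,empty).
Bind s := h(mk(y1,4),mk(4,n),succ(y1)); no other remaining equation mentions s.
Bind z := h(succ(4),node(succ(4),succ(4),4),h(succ(4),succ(4),succ(4))); no other remaining equation mentions z.
Bind q := mk(n,empty); no other remaining equation mentions q.
Bind y1 := succ(empty). Substituting into the earlier bindings gives t := succ(empty), s := h(mk(succ(empty),4),mk(4,n),succ(succ(empty))).
MGU = { t -> succ(empty), w -> succ(4), x -> node(n,4,4), s -> h(mk(succ(empty),4),mk(4,n),succ(succ(empty))), z -> h(succ(4),node(succ(4),succ(4),4),h(succ(4),succ(4),succ(4))), q -> mk(n,empty), y1 -> succ(empty) }, so z -> h(succ(4),node(succ(4),succ(4),4),h(succ(4),succ(4),succ(4))).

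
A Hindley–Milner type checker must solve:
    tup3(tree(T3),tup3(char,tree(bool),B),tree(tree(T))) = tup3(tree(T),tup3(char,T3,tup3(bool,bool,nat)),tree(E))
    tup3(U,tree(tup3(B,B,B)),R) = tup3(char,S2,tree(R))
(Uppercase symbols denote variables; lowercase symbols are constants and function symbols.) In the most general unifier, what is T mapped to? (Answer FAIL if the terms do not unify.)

Decompose tup3/3: tree(T3) = tree(T),  tup3(char,tree(bool),B) = tup3(char,T3,tup3(bool,bool,nat)),  tree(tree(T)) = tree(E).
Decompose tree/1: T3 = T.
Bind T3 := T; substituting into the one remaining equation that mentions T3 gives: tup3(char,tree(bool),B) = tup3(char,T,tup3(bool,bool,nat)).
Decompose tup3/3: char = char,  tree(bool) = T,  B = tup3(bool,bool,nat).
Delete trivial equation char = char.
Bind T := tree(bool); substituting into the one remaining equation that mentions T gives: tree(tree(tree(bool))) = tree(E). Substituting into the earlier binding gives T3 := tree(bool).
Bind B := tup3(bool,bool,nat); substituting into the one remaining equation that mentions B gives: tup3(U,tree(tup3(tup3(bool,bool,nat),tup3(bool,bool,nat),tup3(bool,bool,nat))),R) = tup3(char,S2,tree(R)).
Decompose tree/1: tree(tree(bool)) = E.
Bind E := tree(tree(bool)); no other remaining equation mentions E.
Decompose tup3/3: U = char,  tree(tup3(tup3(bool,bool,nat),tup3(bool,bool,nat),tup3(bool,bool,nat))) = S2,  R = tree(R).
Bind U := char; no other remaining equation mentions U.
Bind S2 := tree(tup3(tup3(bool,bool,nat),tup3(bool,bool,nat),tup3(bool,bool,nat))); no other remaining equation mentions S2.
Occurs check fails: R occurs in tree(R); the equation R = tree(R) has no finite solution.

FAIL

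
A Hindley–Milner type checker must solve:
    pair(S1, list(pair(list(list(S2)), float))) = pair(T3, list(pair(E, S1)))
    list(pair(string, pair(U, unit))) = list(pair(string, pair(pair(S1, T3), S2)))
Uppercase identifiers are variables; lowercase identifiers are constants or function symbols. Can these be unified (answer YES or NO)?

Decompose pair/2: S1 = T3,  list(pair(list(list(S2)), float)) = list(pair(E, S1)).
Bind S1 := T3; substituting into the remaining equations gives: list(pair(list(list(S2)), float)) = list(pair(E, T3)),  list(pair(string, pair(U, unit))) = list(pair(string, pair(pair(T3, T3), S2))).
Decompose list/1: pair(list(list(S2)), float) = pair(E, T3).
Decompose pair/2: list(list(S2)) = E,  float = T3.
Bind E := list(list(S2)); no other remaining equation mentions E.
Bind T3 := float; substituting into the remaining equation gives: list(pair(string, pair(U, unit))) = list(pair(string, pair(pair(float, float), S2))). Substituting into the earlier binding gives S1 := float.
Decompose list/1: pair(string, pair(U, unit)) = pair(string, pair(pair(float, float), S2)).
Decompose pair/2: string = string,  pair(U, unit) = pair(pair(float, float), S2).
Delete trivial equation string = string.
Decompose pair/2: U = pair(float, float),  unit = S2.
Bind U := pair(float, float); no other remaining equation mentions U.
Bind S2 := unit. Substituting into the earlier binding gives E := list(list(unit)).
No equations remain and no clash or occurs-check failure arose, so a unifier exists.

YES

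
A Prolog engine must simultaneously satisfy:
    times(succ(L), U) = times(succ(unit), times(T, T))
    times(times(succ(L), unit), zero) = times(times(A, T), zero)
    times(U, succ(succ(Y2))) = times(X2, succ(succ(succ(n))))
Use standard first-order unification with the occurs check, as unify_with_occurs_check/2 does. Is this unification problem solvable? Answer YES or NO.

YES

Decompose times/2: succ(L) = succ(unit),  U = times(T, T).
Decompose succ/1: L = unit.
Bind L := unit; substituting into the one remaining equation that mentions L gives: times(times(succ(unit), unit), zero) = times(times(A, T), zero).
Bind U := times(T, T); substituting into the one remaining equation that mentions U gives: times(times(T, T), succ(succ(Y2))) = times(X2, succ(succ(succ(n)))).
Decompose times/2: times(succ(unit), unit) = times(A, T),  zero = zero.
Decompose times/2: succ(unit) = A,  unit = T.
Bind A := succ(unit); no other remaining equation mentions A.
Bind T := unit; substituting into the one remaining equation that mentions T gives: times(times(unit, unit), succ(succ(Y2))) = times(X2, succ(succ(succ(n)))). Substituting into the earlier binding gives U := times(unit, unit).
Delete trivial equation zero = zero.
Decompose times/2: times(unit, unit) = X2,  succ(succ(Y2)) = succ(succ(succ(n))).
Bind X2 := times(unit, unit); no other remaining equation mentions X2.
Decompose succ/1: succ(Y2) = succ(succ(n)).
Decompose succ/1: Y2 = succ(n).
Bind Y2 := succ(n).
No equations remain and no clash or occurs-check failure arose, so a unifier exists.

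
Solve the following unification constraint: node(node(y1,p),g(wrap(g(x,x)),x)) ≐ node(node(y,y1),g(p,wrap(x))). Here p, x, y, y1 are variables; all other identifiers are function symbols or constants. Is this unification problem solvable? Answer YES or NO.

NO

Decompose node/2: node(y1,p) ≐ node(y,y1),  g(wrap(g(x,x)),x) ≐ g(p,wrap(x)).
Decompose node/2: y1 ≐ y,  p ≐ y1.
Bind y1 := y; substituting into the one remaining equation that mentions y1 gives: p ≐ y.
Bind p := y; substituting into the remaining equation gives: g(wrap(g(x,x)),x) ≐ g(y,wrap(x)).
Decompose g/2: wrap(g(x,x)) ≐ y,  x ≐ wrap(x).
Bind y := wrap(g(x,x)); no other remaining equation mentions y. Substituting into the earlier bindings gives y1 := wrap(g(x,x)), p := wrap(g(x,x)).
Occurs check fails: x occurs in wrap(x); the equation x ≐ wrap(x) has no finite solution.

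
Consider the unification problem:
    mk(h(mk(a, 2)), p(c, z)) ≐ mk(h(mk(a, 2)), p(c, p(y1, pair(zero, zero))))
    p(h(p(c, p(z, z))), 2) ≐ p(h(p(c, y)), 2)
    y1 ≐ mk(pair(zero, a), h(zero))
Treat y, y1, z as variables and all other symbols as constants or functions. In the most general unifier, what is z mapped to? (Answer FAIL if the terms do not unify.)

Decompose mk/2: h(mk(a, 2)) ≐ h(mk(a, 2)),  p(c, z) ≐ p(c, p(y1, pair(zero, zero))).
Delete trivial equation h(mk(a, 2)) ≐ h(mk(a, 2)).
Decompose p/2: c ≐ c,  z ≐ p(y1, pair(zero, zero)).
Delete trivial equation c ≐ c.
Bind z := p(y1, pair(zero, zero)); substituting into the one remaining equation that mentions z gives: p(h(p(c, p(p(y1, pair(zero, zero)), p(y1, pair(zero, zero))))), 2) ≐ p(h(p(c, y)), 2).
Decompose p/2: h(p(c, p(p(y1, pair(zero, zero)), p(y1, pair(zero, zero))))) ≐ h(p(c, y)),  2 ≐ 2.
Decompose h/1: p(c, p(p(y1, pair(zero, zero)), p(y1, pair(zero, zero)))) ≐ p(c, y).
Decompose p/2: c ≐ c,  p(p(y1, pair(zero, zero)), p(y1, pair(zero, zero))) ≐ y.
Delete trivial equation c ≐ c.
Bind y := p(p(y1, pair(zero, zero)), p(y1, pair(zero, zero))); no other remaining equation mentions y.
Delete trivial equation 2 ≐ 2.
Bind y1 := mk(pair(zero, a), h(zero)). Substituting into the earlier bindings gives z := p(mk(pair(zero, a), h(zero)), pair(zero, zero)), y := p(p(mk(pair(zero, a), h(zero)), pair(zero, zero)), p(mk(pair(zero, a), h(zero)), pair(zero, zero))).
MGU = { z ↦ p(mk(pair(zero, a), h(zero)), pair(zero, zero)), y ↦ p(p(mk(pair(zero, a), h(zero)), pair(zero, zero)), p(mk(pair(zero, a), h(zero)), pair(zero, zero))), y1 ↦ mk(pair(zero, a), h(zero)) }, so z ↦ p(mk(pair(zero, a), h(zero)), pair(zero, zero)).

p(mk(pair(zero, a), h(zero)), pair(zero, zero))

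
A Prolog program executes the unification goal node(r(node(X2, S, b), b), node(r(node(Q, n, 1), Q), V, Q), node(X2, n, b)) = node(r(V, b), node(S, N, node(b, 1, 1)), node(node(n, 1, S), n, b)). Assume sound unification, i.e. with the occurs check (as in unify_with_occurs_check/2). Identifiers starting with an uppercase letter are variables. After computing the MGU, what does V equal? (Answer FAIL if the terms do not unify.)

node(node(n, 1, r(node(node(b, 1, 1), n, 1), node(b, 1, 1))), r(node(node(b, 1, 1), n, 1), node(b, 1, 1)), b)

Decompose node/3: r(node(X2, S, b), b) = r(V, b),  node(r(node(Q, n, 1), Q), V, Q) = node(S, N, node(b, 1, 1)),  node(X2, n, b) = node(node(n, 1, S), n, b).
Decompose r/2: node(X2, S, b) = V,  b = b.
Bind V := node(X2, S, b); substituting into the one remaining equation that mentions V gives: node(r(node(Q, n, 1), Q), node(X2, S, b), Q) = node(S, N, node(b, 1, 1)).
Delete trivial equation b = b.
Decompose node/3: r(node(Q, n, 1), Q) = S,  node(X2, S, b) = N,  Q = node(b, 1, 1).
Bind S := r(node(Q, n, 1), Q); substituting into the 2 remaining equations that mention S gives: node(X2, r(node(Q, n, 1), Q), b) = N,  node(X2, n, b) = node(node(n, 1, r(node(Q, n, 1), Q)), n, b). Substituting into the earlier binding gives V := node(X2, r(node(Q, n, 1), Q), b).
Bind N := node(X2, r(node(Q, n, 1), Q), b); no other remaining equation mentions N.
Bind Q := node(b, 1, 1); substituting into the remaining equation gives: node(X2, n, b) = node(node(n, 1, r(node(node(b, 1, 1), n, 1), node(b, 1, 1))), n, b). Substituting into the earlier bindings gives V := node(X2, r(node(node(b, 1, 1), n, 1), node(b, 1, 1)), b), S := r(node(node(b, 1, 1), n, 1), node(b, 1, 1)), N := node(X2, r(node(node(b, 1, 1), n, 1), node(b, 1, 1)), b).
Decompose node/3: X2 = node(n, 1, r(node(node(b, 1, 1), n, 1), node(b, 1, 1))),  n = n,  b = b.
Bind X2 := node(n, 1, r(node(node(b, 1, 1), n, 1), node(b, 1, 1))); no other remaining equation mentions X2. Substituting into the earlier bindings gives V := node(node(n, 1, r(node(node(b, 1, 1), n, 1), node(b, 1, 1))), r(node(node(b, 1, 1), n, 1), node(b, 1, 1)), b), N := node(node(n, 1, r(node(node(b, 1, 1), n, 1), node(b, 1, 1))), r(node(node(b, 1, 1), n, 1), node(b, 1, 1)), b).
Delete trivial equation n = n.
Delete trivial equation b = b.
MGU = { V = node(node(n, 1, r(node(node(b, 1, 1), n, 1), node(b, 1, 1))), r(node(node(b, 1, 1), n, 1), node(b, 1, 1)), b), S = r(node(node(b, 1, 1), n, 1), node(b, 1, 1)), N = node(node(n, 1, r(node(node(b, 1, 1), n, 1), node(b, 1, 1))), r(node(node(b, 1, 1), n, 1), node(b, 1, 1)), b), Q = node(b, 1, 1), X2 = node(n, 1, r(node(node(b, 1, 1), n, 1), node(b, 1, 1))) }, so V = node(node(n, 1, r(node(node(b, 1, 1), n, 1), node(b, 1, 1))), r(node(node(b, 1, 1), n, 1), node(b, 1, 1)), b).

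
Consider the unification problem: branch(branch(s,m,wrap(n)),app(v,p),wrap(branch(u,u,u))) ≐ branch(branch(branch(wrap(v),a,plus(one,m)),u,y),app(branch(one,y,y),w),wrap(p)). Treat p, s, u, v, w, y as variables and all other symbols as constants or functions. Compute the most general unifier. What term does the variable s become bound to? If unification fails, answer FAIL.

branch(wrap(branch(one,wrap(n),wrap(n))),a,plus(one,m))

Decompose branch/3: branch(s,m,wrap(n)) ≐ branch(branch(wrap(v),a,plus(one,m)),u,y),  app(v,p) ≐ app(branch(one,y,y),w),  wrap(branch(u,u,u)) ≐ wrap(p).
Decompose branch/3: s ≐ branch(wrap(v),a,plus(one,m)),  m ≐ u,  wrap(n) ≐ y.
Bind s := branch(wrap(v),a,plus(one,m)); no other remaining equation mentions s.
Bind u := m; substituting into the one remaining equation that mentions u gives: wrap(branch(m,m,m)) ≐ wrap(p).
Bind y := wrap(n); substituting into the one remaining equation that mentions y gives: app(v,p) ≐ app(branch(one,wrap(n),wrap(n)),w).
Decompose app/2: v ≐ branch(one,wrap(n),wrap(n)),  p ≐ w.
Bind v := branch(one,wrap(n),wrap(n)); no other remaining equation mentions v. Substituting into the earlier binding gives s := branch(wrap(branch(one,wrap(n),wrap(n))),a,plus(one,m)).
Bind p := w; substituting into the remaining equation gives: wrap(branch(m,m,m)) ≐ wrap(w).
Decompose wrap/1: branch(m,m,m) ≐ w.
Bind w := branch(m,m,m). Substituting into the earlier binding gives p := branch(m,m,m).
MGU = { s := branch(wrap(branch(one,wrap(n),wrap(n))),a,plus(one,m)), u := m, y := wrap(n), v := branch(one,wrap(n),wrap(n)), p := branch(m,m,m), w := branch(m,m,m) }, so s := branch(wrap(branch(one,wrap(n),wrap(n))),a,plus(one,m)).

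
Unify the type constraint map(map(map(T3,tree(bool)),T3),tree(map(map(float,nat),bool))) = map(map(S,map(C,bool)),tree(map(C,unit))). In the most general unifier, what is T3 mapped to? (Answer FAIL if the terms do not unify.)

FAIL

Decompose map/2: map(map(T3,tree(bool)),T3) = map(S,map(C,bool)),  tree(map(map(float,nat),bool)) = tree(map(C,unit)).
Decompose map/2: map(T3,tree(bool)) = S,  T3 = map(C,bool).
Bind S := map(T3,tree(bool)); no other remaining equation mentions S.
Bind T3 := map(C,bool); no other remaining equation mentions T3. Substituting into the earlier binding gives S := map(map(C,bool),tree(bool)).
Decompose tree/1: map(map(float,nat),bool) = map(C,unit).
Decompose map/2: map(float,nat) = C,  bool = unit.
Bind C := map(float,nat); no other remaining equation mentions C. Substituting into the earlier bindings gives S := map(map(map(float,nat),bool),tree(bool)), T3 := map(map(float,nat),bool).
Clash: constants bool and unit differ; no unifier exists.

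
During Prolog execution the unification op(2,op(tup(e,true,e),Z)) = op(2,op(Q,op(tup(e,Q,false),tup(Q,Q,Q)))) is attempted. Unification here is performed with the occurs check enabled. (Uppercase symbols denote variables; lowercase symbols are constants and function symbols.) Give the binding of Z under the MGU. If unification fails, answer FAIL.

op(tup(e,tup(e,true,e),false),tup(tup(e,true,e),tup(e,true,e),tup(e,true,e)))

Decompose op/2: 2 = 2,  op(tup(e,true,e),Z) = op(Q,op(tup(e,Q,false),tup(Q,Q,Q))).
Delete trivial equation 2 = 2.
Decompose op/2: tup(e,true,e) = Q,  Z = op(tup(e,Q,false),tup(Q,Q,Q)).
Bind Q := tup(e,true,e); substituting into the remaining equation gives: Z = op(tup(e,tup(e,true,e),false),tup(tup(e,true,e),tup(e,true,e),tup(e,true,e))).
Bind Z := op(tup(e,tup(e,true,e),false),tup(tup(e,true,e),tup(e,true,e),tup(e,true,e))).
MGU = { Q ↦ tup(e,true,e), Z ↦ op(tup(e,tup(e,true,e),false),tup(tup(e,true,e),tup(e,true,e),tup(e,true,e))) }, so Z ↦ op(tup(e,tup(e,true,e),false),tup(tup(e,true,e),tup(e,true,e),tup(e,true,e))).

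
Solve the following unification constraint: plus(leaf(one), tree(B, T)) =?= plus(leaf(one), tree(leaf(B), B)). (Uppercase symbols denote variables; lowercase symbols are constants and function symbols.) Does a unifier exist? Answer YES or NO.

Decompose plus/2: leaf(one) =?= leaf(one),  tree(B, T) =?= tree(leaf(B), B).
Delete trivial equation leaf(one) =?= leaf(one).
Decompose tree/2: B =?= leaf(B),  T =?= B.
Occurs check fails: B occurs in leaf(B); the equation B =?= leaf(B) has no finite solution.

NO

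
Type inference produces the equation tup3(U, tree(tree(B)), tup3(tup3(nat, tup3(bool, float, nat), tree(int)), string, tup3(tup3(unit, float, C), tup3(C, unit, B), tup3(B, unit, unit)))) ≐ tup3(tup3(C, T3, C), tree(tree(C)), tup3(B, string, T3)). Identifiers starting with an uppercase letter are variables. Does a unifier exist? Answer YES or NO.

Decompose tup3/3: U ≐ tup3(C, T3, C),  tree(tree(B)) ≐ tree(tree(C)),  tup3(tup3(nat, tup3(bool, float, nat), tree(int)), string, tup3(tup3(unit, float, C), tup3(C, unit, B), tup3(B, unit, unit))) ≐ tup3(B, string, T3).
Bind U := tup3(C, T3, C); no other remaining equation mentions U.
Decompose tree/1: tree(B) ≐ tree(C).
Decompose tree/1: B ≐ C.
Bind B := C; substituting into the remaining equation gives: tup3(tup3(nat, tup3(bool, float, nat), tree(int)), string, tup3(tup3(unit, float, C), tup3(C, unit, C), tup3(C, unit, unit))) ≐ tup3(C, string, T3).
Decompose tup3/3: tup3(nat, tup3(bool, float, nat), tree(int)) ≐ C,  string ≐ string,  tup3(tup3(unit, float, C), tup3(C, unit, C), tup3(C, unit, unit)) ≐ T3.
Bind C := tup3(nat, tup3(bool, float, nat), tree(int)); substituting into the one remaining equation that mentions C gives: tup3(tup3(unit, float, tup3(nat, tup3(bool, float, nat), tree(int))), tup3(tup3(nat, tup3(bool, float, nat), tree(int)), unit, tup3(nat, tup3(bool, float, nat), tree(int))), tup3(tup3(nat, tup3(bool, float, nat), tree(int)), unit, unit)) ≐ T3. Substituting into the earlier bindings gives U := tup3(tup3(nat, tup3(bool, float, nat), tree(int)), T3, tup3(nat, tup3(bool, float, nat), tree(int))), B := tup3(nat, tup3(bool, float, nat), tree(int)).
Delete trivial equation string ≐ string.
Bind T3 := tup3(tup3(unit, float, tup3(nat, tup3(bool, float, nat), tree(int))), tup3(tup3(nat, tup3(bool, float, nat), tree(int)), unit, tup3(nat, tup3(bool, float, nat), tree(int))), tup3(tup3(nat, tup3(bool, float, nat), tree(int)), unit, unit)). Substituting into the earlier binding gives U := tup3(tup3(nat, tup3(bool, float, nat), tree(int)), tup3(tup3(unit, float, tup3(nat, tup3(bool, float, nat), tree(int))), tup3(tup3(nat, tup3(bool, float, nat), tree(int)), unit, tup3(nat, tup3(bool, float, nat), tree(int))), tup3(tup3(nat, tup3(bool, float, nat), tree(int)), unit, unit)), tup3(nat, tup3(bool, float, nat), tree(int))).
No equations remain and no clash or occurs-check failure arose, so a unifier exists.

YES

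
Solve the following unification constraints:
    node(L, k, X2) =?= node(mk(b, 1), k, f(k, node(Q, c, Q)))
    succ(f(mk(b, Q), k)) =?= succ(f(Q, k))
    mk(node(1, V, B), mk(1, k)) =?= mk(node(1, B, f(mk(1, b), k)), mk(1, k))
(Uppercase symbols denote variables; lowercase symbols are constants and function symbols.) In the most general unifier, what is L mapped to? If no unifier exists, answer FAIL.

Decompose node/3: L =?= mk(b, 1),  k =?= k,  X2 =?= f(k, node(Q, c, Q)).
Bind L := mk(b, 1); no other remaining equation mentions L.
Delete trivial equation k =?= k.
Bind X2 := f(k, node(Q, c, Q)); no other remaining equation mentions X2.
Decompose succ/1: f(mk(b, Q), k) =?= f(Q, k).
Decompose f/2: mk(b, Q) =?= Q,  k =?= k.
Occurs check fails: Q occurs in mk(b, Q); the equation Q =?= mk(b, Q) has no finite solution.

FAIL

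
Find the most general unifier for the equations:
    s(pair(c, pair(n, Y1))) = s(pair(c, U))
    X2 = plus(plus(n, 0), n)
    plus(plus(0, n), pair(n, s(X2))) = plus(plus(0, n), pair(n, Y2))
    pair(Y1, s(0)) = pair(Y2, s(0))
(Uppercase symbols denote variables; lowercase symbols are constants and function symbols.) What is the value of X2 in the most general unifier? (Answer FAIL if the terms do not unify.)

Decompose s/1: pair(c, pair(n, Y1)) = pair(c, U).
Decompose pair/2: c = c,  pair(n, Y1) = U.
Delete trivial equation c = c.
Bind U := pair(n, Y1); no other remaining equation mentions U.
Bind X2 := plus(plus(n, 0), n); substituting into the one remaining equation that mentions X2 gives: plus(plus(0, n), pair(n, s(plus(plus(n, 0), n)))) = plus(plus(0, n), pair(n, Y2)).
Decompose plus/2: plus(0, n) = plus(0, n),  pair(n, s(plus(plus(n, 0), n))) = pair(n, Y2).
Delete trivial equation plus(0, n) = plus(0, n).
Decompose pair/2: n = n,  s(plus(plus(n, 0), n)) = Y2.
Delete trivial equation n = n.
Bind Y2 := s(plus(plus(n, 0), n)); substituting into the remaining equation gives: pair(Y1, s(0)) = pair(s(plus(plus(n, 0), n)), s(0)).
Decompose pair/2: Y1 = s(plus(plus(n, 0), n)),  s(0) = s(0).
Bind Y1 := s(plus(plus(n, 0), n)); no other remaining equation mentions Y1. Substituting into the earlier binding gives U := pair(n, s(plus(plus(n, 0), n))).
Delete trivial equation s(0) = s(0).
MGU = { U -> pair(n, s(plus(plus(n, 0), n))), X2 -> plus(plus(n, 0), n), Y2 -> s(plus(plus(n, 0), n)), Y1 -> s(plus(plus(n, 0), n)) }, so X2 -> plus(plus(n, 0), n).

plus(plus(n, 0), n)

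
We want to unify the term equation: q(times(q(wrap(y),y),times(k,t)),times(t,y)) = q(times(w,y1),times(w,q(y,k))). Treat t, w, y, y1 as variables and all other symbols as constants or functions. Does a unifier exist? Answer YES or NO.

Decompose q/2: times(q(wrap(y),y),times(k,t)) = times(w,y1),  times(t,y) = times(w,q(y,k)).
Decompose times/2: q(wrap(y),y) = w,  times(k,t) = y1.
Bind w := q(wrap(y),y); substituting into the one remaining equation that mentions w gives: times(t,y) = times(q(wrap(y),y),q(y,k)).
Bind y1 := times(k,t); no other remaining equation mentions y1.
Decompose times/2: t = q(wrap(y),y),  y = q(y,k).
Bind t := q(wrap(y),y); no other remaining equation mentions t. Substituting into the earlier binding gives y1 := times(k,q(wrap(y),y)).
Occurs check fails: y occurs in q(y,k); the equation y = q(y,k) has no finite solution.

NO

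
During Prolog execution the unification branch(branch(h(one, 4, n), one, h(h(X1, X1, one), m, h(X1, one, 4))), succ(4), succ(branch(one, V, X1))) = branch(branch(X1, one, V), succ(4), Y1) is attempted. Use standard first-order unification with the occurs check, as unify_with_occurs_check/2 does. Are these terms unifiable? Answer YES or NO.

Decompose branch/3: branch(h(one, 4, n), one, h(h(X1, X1, one), m, h(X1, one, 4))) = branch(X1, one, V),  succ(4) = succ(4),  succ(branch(one, V, X1)) = Y1.
Decompose branch/3: h(one, 4, n) = X1,  one = one,  h(h(X1, X1, one), m, h(X1, one, 4)) = V.
Bind X1 := h(one, 4, n); substituting into the 2 remaining equations that mention X1 gives: h(h(h(one, 4, n), h(one, 4, n), one), m, h(h(one, 4, n), one, 4)) = V,  succ(branch(one, V, h(one, 4, n))) = Y1.
Delete trivial equation one = one.
Bind V := h(h(h(one, 4, n), h(one, 4, n), one), m, h(h(one, 4, n), one, 4)); substituting into the one remaining equation that mentions V gives: succ(branch(one, h(h(h(one, 4, n), h(one, 4, n), one), m, h(h(one, 4, n), one, 4)), h(one, 4, n))) = Y1.
Delete trivial equation succ(4) = succ(4).
Bind Y1 := succ(branch(one, h(h(h(one, 4, n), h(one, 4, n), one), m, h(h(one, 4, n), one, 4)), h(one, 4, n))).
No equations remain and no clash or occurs-check failure arose, so a unifier exists.

YES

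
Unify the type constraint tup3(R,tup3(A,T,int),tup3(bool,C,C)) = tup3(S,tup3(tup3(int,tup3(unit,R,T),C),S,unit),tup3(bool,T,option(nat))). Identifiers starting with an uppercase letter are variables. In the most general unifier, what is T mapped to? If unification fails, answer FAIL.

FAIL

Decompose tup3/3: R = S,  tup3(A,T,int) = tup3(tup3(int,tup3(unit,R,T),C),S,unit),  tup3(bool,C,C) = tup3(bool,T,option(nat)).
Bind R := S; substituting into the one remaining equation that mentions R gives: tup3(A,T,int) = tup3(tup3(int,tup3(unit,S,T),C),S,unit).
Decompose tup3/3: A = tup3(int,tup3(unit,S,T),C),  T = S,  int = unit.
Bind A := tup3(int,tup3(unit,S,T),C); no other remaining equation mentions A.
Bind T := S; substituting into the one remaining equation that mentions T gives: tup3(bool,C,C) = tup3(bool,S,option(nat)). Substituting into the earlier binding gives A := tup3(int,tup3(unit,S,S),C).
Clash: constants int and unit differ; no unifier exists.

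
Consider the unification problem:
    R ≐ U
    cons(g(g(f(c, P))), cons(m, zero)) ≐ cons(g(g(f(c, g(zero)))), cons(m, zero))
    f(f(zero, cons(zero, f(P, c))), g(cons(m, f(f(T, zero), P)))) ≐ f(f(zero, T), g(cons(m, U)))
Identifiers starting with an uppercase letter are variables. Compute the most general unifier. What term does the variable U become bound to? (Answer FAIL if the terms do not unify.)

f(f(cons(zero, f(g(zero), c)), zero), g(zero))

Bind R := U; no other remaining equation mentions R.
Decompose cons/2: g(g(f(c, P))) ≐ g(g(f(c, g(zero)))),  cons(m, zero) ≐ cons(m, zero).
Decompose g/1: g(f(c, P)) ≐ g(f(c, g(zero))).
Decompose g/1: f(c, P) ≐ f(c, g(zero)).
Decompose f/2: c ≐ c,  P ≐ g(zero).
Delete trivial equation c ≐ c.
Bind P := g(zero); substituting into the one remaining equation that mentions P gives: f(f(zero, cons(zero, f(g(zero), c))), g(cons(m, f(f(T, zero), g(zero))))) ≐ f(f(zero, T), g(cons(m, U))).
Delete trivial equation cons(m, zero) ≐ cons(m, zero).
Decompose f/2: f(zero, cons(zero, f(g(zero), c))) ≐ f(zero, T),  g(cons(m, f(f(T, zero), g(zero)))) ≐ g(cons(m, U)).
Decompose f/2: zero ≐ zero,  cons(zero, f(g(zero), c)) ≐ T.
Delete trivial equation zero ≐ zero.
Bind T := cons(zero, f(g(zero), c)); substituting into the remaining equation gives: g(cons(m, f(f(cons(zero, f(g(zero), c)), zero), g(zero)))) ≐ g(cons(m, U)).
Decompose g/1: cons(m, f(f(cons(zero, f(g(zero), c)), zero), g(zero))) ≐ cons(m, U).
Decompose cons/2: m ≐ m,  f(f(cons(zero, f(g(zero), c)), zero), g(zero)) ≐ U.
Delete trivial equation m ≐ m.
Bind U := f(f(cons(zero, f(g(zero), c)), zero), g(zero)). Substituting into the earlier binding gives R := f(f(cons(zero, f(g(zero), c)), zero), g(zero)).
MGU = { R ↦ f(f(cons(zero, f(g(zero), c)), zero), g(zero)), P ↦ g(zero), T ↦ cons(zero, f(g(zero), c)), U ↦ f(f(cons(zero, f(g(zero), c)), zero), g(zero)) }, so U ↦ f(f(cons(zero, f(g(zero), c)), zero), g(zero)).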